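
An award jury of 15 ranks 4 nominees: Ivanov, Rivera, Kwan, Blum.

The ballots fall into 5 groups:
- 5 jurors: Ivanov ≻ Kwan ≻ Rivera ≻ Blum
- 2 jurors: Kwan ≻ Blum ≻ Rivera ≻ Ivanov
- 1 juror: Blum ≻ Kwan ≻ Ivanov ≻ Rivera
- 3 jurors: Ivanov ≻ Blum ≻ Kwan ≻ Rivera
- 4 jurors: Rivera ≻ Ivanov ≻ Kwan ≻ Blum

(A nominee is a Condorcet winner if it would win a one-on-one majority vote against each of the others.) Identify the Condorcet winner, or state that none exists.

Pairwise majorities:
Ivanov vs Rivera: Ivanov wins 9–6.
Ivanov vs Kwan: Ivanov preferred on 5+3+4 = 12 ballots; Ivanov wins 12–3.
Ivanov vs Blum: Ivanov, 12–3.
Rivera vs Kwan: 4 to 11, Kwan.
Rivera vs Blum: Rivera, 9–6.
Kwan vs Blum: Kwan wins 11–4.
Ivanov beats each of Rivera, Kwan, Blum — Ivanov is the Condorcet winner.

Ivanov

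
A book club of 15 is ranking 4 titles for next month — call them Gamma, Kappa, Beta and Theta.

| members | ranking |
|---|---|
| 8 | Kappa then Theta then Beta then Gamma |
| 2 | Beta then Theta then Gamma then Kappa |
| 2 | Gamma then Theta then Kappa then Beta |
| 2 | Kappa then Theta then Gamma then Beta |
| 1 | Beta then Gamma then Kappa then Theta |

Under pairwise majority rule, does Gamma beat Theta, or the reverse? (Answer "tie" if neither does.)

Ballots ranking Gamma above Theta: 2 + 1 = 3.
Ballots ranking Theta above Gamma: 15 − 3 = 12.
Theta wins the head-to-head 12–3.

Theta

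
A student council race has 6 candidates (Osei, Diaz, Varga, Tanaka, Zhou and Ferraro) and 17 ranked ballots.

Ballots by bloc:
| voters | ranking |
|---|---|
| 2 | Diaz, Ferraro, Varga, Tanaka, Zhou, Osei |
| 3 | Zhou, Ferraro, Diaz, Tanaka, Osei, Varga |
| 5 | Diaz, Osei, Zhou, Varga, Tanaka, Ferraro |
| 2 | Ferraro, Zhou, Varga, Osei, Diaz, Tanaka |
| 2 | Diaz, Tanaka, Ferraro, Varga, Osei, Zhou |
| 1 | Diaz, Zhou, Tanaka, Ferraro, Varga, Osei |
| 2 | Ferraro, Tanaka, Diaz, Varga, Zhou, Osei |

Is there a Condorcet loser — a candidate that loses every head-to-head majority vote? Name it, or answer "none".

Pairwise majorities:
Osei vs Diaz: Diaz wins 15–2.
Osei–Varga: Varga 9–8.
Osei vs Tanaka: Tanaka wins 10–7.
Osei vs Zhou: Osei preferred on 5+2 = 7 ballots; Zhou wins 10–7.
Osei vs Ferraro: 5 for Osei, 12 for Ferraro — Ferraro by 12–5.
Diaz–Varga: Diaz 15–2.
Diaz vs Tanaka: 15 to 2, Diaz.
Diaz vs Zhou: 12 to 5, Diaz.
Diaz vs Ferraro: Diaz, 10–7.
Varga vs Tanaka: Varga, 9–8.
Varga vs Zhou: Varga preferred on 2+2+2 = 6 ballots; Zhou wins 11–6.
Varga–Ferraro: Ferraro 12–5.
Tanaka vs Zhou: Tanaka preferred on 2+2+2 = 6 ballots; Zhou wins 11–6.
Tanaka–Ferraro: Ferraro 9–8.
Zhou vs Ferraro: Zhou preferred on 3+5+1 = 9 ballots; Zhou wins 9–8.
Osei loses to every other candidate — it is the Condorcet loser.

Osei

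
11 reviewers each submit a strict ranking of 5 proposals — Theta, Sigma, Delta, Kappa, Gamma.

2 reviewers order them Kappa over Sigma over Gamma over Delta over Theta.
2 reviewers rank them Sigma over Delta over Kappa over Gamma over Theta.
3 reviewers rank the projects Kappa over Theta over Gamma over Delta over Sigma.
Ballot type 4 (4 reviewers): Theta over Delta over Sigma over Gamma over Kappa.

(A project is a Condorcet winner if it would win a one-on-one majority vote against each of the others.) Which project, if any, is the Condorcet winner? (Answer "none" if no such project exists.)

none

Head-to-head results (11 reviewers):
Theta vs Sigma: Theta wins 7–4.
Theta vs Delta: Theta wins 7–4.
Theta vs Kappa: Kappa wins 7–4.
Theta vs Gamma: Theta wins 7–4.
Sigma vs Delta: Delta, 7–4.
Sigma vs Kappa: Sigma wins 6–5.
Sigma–Gamma: Sigma 8–3.
Delta vs Kappa: Delta wins 6–5.
Delta vs Gamma: Delta wins 6–5.
Kappa vs Gamma: Kappa wins 7–4.
Each project drops at least one matchup (Theta loses to Kappa; Sigma loses to Theta; Delta loses to Theta; Kappa loses to Sigma; Gamma loses to Theta); the cycle Theta beats Sigma beats Kappa beats Theta rules out a Condorcet winner.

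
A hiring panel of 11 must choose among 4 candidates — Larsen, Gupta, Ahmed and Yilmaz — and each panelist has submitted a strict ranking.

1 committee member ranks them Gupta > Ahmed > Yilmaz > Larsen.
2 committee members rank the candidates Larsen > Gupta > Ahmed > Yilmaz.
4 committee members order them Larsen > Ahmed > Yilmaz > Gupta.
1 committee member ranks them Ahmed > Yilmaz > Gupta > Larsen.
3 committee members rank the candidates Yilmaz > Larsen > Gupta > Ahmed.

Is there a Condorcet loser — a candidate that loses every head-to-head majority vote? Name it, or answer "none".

none

Pairwise majorities:
Larsen vs Gupta: Larsen, 9–2.
Larsen vs Ahmed: 2+4+3 = 9 for Larsen, 2 for Ahmed — Larsen by 9–2.
Larsen–Yilmaz: Larsen 6–5.
Gupta vs Ahmed: Gupta wins 6–5.
Gupta vs Yilmaz: 1+2 = 3 for Gupta, 8 for Yilmaz — Yilmaz by 8–3.
Ahmed vs Yilmaz: Ahmed, 8–3.
Each candidate has at least one pairwise win (Larsen beats Gupta; Gupta beats Ahmed; Ahmed beats Yilmaz; Yilmaz beats Gupta) — no Condorcet loser.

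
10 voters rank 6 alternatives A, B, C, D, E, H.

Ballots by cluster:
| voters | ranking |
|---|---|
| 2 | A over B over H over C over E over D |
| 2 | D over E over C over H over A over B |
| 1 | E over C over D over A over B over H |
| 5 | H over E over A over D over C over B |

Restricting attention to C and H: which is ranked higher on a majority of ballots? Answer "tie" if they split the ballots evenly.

H

Ballots ranking C above H: 2 + 1 = 3.
Ballots ranking H above C: 10 − 3 = 7.
H wins the head-to-head 7–3.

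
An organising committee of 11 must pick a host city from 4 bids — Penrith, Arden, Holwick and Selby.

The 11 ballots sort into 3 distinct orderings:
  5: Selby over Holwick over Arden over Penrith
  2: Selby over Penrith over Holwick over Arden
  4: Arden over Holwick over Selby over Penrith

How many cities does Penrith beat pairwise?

Penrith against each rival (11 organisers):
Penrith vs Arden: 2 for Penrith, 9 for Arden — Arden by 9–2.
Penrith vs Holwick: 2 to 9, Holwick.
Penrith vs Selby: Selby, 11–0.
Penrith beats no one; loses to Arden, Holwick, Selby — 0 pairwise wins.

0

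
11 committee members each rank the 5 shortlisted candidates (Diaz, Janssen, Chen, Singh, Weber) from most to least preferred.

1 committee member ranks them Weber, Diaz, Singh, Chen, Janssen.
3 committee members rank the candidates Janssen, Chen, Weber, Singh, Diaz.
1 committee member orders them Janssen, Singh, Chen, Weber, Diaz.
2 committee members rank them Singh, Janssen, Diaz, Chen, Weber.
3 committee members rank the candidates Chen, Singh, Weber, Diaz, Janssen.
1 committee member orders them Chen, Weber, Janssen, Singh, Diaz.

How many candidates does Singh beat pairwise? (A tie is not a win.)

3

Singh against each rival (11 committee members):
Singh–Diaz: Singh 10–1.
Singh vs Janssen: Singh, 6–5.
Singh vs Chen: 1+1+2 = 4 for Singh, 7 for Chen — Chen by 7–4.
Singh vs Weber: Singh preferred on 1+2+3 = 6 ballots; Singh wins 6–5.
Singh beats Diaz, Janssen, Weber; loses to Chen — 3 pairwise wins.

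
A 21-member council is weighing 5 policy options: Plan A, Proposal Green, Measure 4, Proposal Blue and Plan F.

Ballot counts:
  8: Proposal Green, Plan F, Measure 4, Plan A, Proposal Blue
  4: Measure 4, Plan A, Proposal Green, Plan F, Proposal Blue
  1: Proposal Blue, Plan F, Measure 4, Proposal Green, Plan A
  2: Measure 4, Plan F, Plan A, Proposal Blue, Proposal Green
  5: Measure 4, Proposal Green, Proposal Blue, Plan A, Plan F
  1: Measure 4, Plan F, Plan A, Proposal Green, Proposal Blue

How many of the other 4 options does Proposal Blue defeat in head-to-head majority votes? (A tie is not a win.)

0

Proposal Blue against each rival (21 council members):
Proposal Blue–Plan A: Plan A 15–6.
Proposal Blue vs Proposal Green: Proposal Green, 18–3.
Proposal Blue–Measure 4: Measure 4 20–1.
Proposal Blue vs Plan F: 1+5 = 6 for Proposal Blue, 15 for Plan F — Plan F by 15–6.
Proposal Blue beats no one; loses to Plan A, Proposal Green, Measure 4, Plan F — 0 pairwise wins.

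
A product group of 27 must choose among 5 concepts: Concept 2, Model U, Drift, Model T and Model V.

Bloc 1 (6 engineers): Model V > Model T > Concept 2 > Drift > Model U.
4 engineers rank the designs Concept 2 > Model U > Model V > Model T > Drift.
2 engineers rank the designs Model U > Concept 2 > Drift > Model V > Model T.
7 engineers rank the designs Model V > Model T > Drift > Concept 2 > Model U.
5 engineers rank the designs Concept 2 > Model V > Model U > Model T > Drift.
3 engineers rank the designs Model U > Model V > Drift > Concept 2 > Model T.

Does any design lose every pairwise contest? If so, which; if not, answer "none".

Drift

Head-to-head results (27 engineers):
Concept 2–Model U: Concept 2 22–5.
Concept 2–Drift: Concept 2 17–10.
Concept 2 vs Model T: 4+2+5+3 = 14 for Concept 2, 13 for Model T — Concept 2 by 14–13.
Concept 2 vs Model V: Model V, 16–11.
Model U vs Drift: 14 to 13, Model U.
Model U vs Model T: 4+2+5+3 = 14 for Model U, 13 for Model T — Model U by 14–13.
Model U vs Model V: 9 to 18, Model V.
Drift vs Model T: Drift is ranked higher on 2+3 = 5 ballots, Model T on 22. Model T wins 22–5.
Drift–Model V: Model V 25–2.
Model T vs Model V: Model T is ranked higher on 0 ballots, Model V on 27. Model V wins 27–0.
Drift is beaten in every head-to-head and is the Condorcet loser.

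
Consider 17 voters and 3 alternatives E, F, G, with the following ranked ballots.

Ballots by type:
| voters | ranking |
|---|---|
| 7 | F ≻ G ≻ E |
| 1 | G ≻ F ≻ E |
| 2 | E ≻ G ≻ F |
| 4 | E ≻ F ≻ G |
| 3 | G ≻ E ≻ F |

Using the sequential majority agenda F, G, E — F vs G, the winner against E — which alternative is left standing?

E

Round 1: F vs G — 11–6, F advances.
Round 2: F vs E — 8–9, E advances.
E survives the agenda.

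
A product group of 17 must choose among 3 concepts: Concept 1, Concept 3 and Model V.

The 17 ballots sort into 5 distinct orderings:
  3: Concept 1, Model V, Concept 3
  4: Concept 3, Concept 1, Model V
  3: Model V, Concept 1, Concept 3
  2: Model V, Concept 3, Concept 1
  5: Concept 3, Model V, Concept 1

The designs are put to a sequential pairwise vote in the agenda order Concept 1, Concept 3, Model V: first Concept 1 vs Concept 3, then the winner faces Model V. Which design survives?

Concept 3

Round 1: Concept 1 vs Concept 3 — 6–11, Concept 3 advances.
Round 2: Concept 3 vs Model V — 9–8, Concept 3 advances.
The agenda winner is Concept 3.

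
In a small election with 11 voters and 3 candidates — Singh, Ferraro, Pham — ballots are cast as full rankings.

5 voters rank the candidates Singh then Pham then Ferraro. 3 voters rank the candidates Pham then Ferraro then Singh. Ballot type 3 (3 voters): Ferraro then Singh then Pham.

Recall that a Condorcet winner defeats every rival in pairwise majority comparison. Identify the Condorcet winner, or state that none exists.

Head-to-head results (11 voters):
Singh vs Ferraro: Ferraro wins 6–5.
Singh vs Pham: Singh wins 8–3.
Ferraro–Pham: Pham 8–3.
Every candidate loses at least once (Singh loses to Ferraro; Ferraro loses to Pham; Pham loses to Singh). The majority relation contains the cycle Singh → Pham → Ferraro → Singh, so there is no Condorcet winner.

none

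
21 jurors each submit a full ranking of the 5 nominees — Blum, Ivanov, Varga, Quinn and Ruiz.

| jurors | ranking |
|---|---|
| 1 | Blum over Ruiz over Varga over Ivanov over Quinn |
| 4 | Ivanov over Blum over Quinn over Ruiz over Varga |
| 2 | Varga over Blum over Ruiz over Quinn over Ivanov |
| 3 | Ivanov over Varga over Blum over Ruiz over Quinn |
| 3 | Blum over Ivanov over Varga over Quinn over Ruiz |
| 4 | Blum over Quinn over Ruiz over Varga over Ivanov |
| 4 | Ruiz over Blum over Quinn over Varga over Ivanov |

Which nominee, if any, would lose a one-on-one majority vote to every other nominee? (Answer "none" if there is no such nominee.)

Pairwise majorities:
Blum vs Ivanov: Blum is ranked higher on 1+2+3+4+4 = 14 ballots, Ivanov on 7. Blum wins 14–7.
Blum vs Varga: 16 to 5, Blum.
Blum vs Quinn: 21 for Blum, 0 for Quinn — Blum by 21–0.
Blum vs Ruiz: 1+4+2+3+3+4 = 17 for Blum, 4 for Ruiz — Blum by 17–4.
Ivanov vs Varga: Varga, 11–10.
Ivanov–Quinn: Ivanov 11–10.
Ivanov vs Ruiz: Ivanov is ranked higher on 4+3+3 = 10 ballots, Ruiz on 11. Ruiz wins 11–10.
Varga vs Quinn: Quinn wins 12–9.
Varga vs Ruiz: Ruiz wins 13–8.
Quinn vs Ruiz: 11 to 10, Quinn.
No nominee is winless: Blum beats Ivanov; Ivanov beats Quinn; Varga beats Ivanov; Quinn beats Varga; Ruiz beats Ivanov. There is no Condorcet loser.

none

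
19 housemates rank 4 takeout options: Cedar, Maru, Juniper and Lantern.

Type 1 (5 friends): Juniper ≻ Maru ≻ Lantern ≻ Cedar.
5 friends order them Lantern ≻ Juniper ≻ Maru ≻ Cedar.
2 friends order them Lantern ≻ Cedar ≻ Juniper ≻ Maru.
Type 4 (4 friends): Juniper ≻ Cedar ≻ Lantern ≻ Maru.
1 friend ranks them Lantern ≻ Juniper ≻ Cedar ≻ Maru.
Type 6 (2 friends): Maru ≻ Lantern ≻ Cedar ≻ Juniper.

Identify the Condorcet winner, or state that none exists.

Lantern

Check each pair by majority over 19 ballots:
Cedar vs Maru: 7 to 12, Maru.
Cedar vs Juniper: 4 to 15, Juniper.
Cedar vs Lantern: Cedar preferred on 4 ballots; Lantern wins 15–4.
Maru vs Juniper: Maru is ranked higher on 2 ballots, Juniper on 17. Juniper wins 17–2.
Maru vs Lantern: 5+2 = 7 for Maru, 12 for Lantern — Lantern by 12–7.
Juniper vs Lantern: Juniper is ranked higher on 5+4 = 9 ballots, Lantern on 10. Lantern wins 10–9.
Lantern defeats every rival head-to-head and is the Condorcet winner.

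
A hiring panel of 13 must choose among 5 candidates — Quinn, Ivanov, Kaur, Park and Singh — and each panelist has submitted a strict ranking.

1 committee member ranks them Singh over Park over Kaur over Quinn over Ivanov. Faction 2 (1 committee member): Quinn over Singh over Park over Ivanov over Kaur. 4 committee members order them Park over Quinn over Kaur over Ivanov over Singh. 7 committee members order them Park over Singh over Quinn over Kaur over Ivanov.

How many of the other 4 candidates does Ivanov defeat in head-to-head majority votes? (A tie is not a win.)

Ivanov against each rival (13 committee members):
Ivanov vs Quinn: 0 to 13, Quinn.
Ivanov vs Kaur: Kaur wins 12–1.
Ivanov vs Park: 0 to 13, Park.
Ivanov vs Singh: 4 to 9, Singh.
Ivanov beats no one; loses to Quinn, Kaur, Park, Singh — 0 pairwise wins.

0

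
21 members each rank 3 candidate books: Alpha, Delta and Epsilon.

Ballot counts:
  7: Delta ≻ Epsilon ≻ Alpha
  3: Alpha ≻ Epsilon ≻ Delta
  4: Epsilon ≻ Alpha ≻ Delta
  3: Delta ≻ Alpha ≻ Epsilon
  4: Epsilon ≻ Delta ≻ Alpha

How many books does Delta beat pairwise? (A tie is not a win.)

1

Delta against each rival (21 members):
Delta vs Alpha: Delta wins 14–7.
Delta vs Epsilon: Epsilon, 11–10.
Delta beats Alpha; loses to Epsilon — 1 pairwise win.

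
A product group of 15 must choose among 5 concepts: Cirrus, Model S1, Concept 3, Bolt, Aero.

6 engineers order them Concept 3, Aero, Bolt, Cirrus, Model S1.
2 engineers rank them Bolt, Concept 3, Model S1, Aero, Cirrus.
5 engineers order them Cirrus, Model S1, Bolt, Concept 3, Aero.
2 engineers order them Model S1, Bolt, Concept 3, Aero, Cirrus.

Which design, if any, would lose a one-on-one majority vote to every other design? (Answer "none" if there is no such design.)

Head-to-head results (15 engineers):
Cirrus vs Model S1: Cirrus, 11–4.
Cirrus vs Concept 3: Concept 3, 10–5.
Cirrus vs Bolt: Cirrus is ranked higher on 5 ballots, Bolt on 10. Bolt wins 10–5.
Cirrus vs Aero: 5 to 10, Aero.
Model S1 vs Concept 3: Concept 3, 8–7.
Model S1 vs Bolt: Bolt wins 8–7.
Model S1 vs Aero: Model S1 preferred on 2+5+2 = 9 ballots; Model S1 wins 9–6.
Concept 3 vs Bolt: 6 for Concept 3, 9 for Bolt — Bolt by 9–6.
Concept 3 vs Aero: Concept 3 is ranked higher on 6+2+5+2 = 15 ballots, Aero on 0. Concept 3 wins 15–0.
Bolt vs Aero: Bolt is ranked higher on 2+5+2 = 9 ballots, Aero on 6. Bolt wins 9–6.
Each design has at least one pairwise win (Cirrus beats Model S1; Model S1 beats Aero; Concept 3 beats Cirrus; Bolt beats Cirrus; Aero beats Cirrus) — no Condorcet loser.

none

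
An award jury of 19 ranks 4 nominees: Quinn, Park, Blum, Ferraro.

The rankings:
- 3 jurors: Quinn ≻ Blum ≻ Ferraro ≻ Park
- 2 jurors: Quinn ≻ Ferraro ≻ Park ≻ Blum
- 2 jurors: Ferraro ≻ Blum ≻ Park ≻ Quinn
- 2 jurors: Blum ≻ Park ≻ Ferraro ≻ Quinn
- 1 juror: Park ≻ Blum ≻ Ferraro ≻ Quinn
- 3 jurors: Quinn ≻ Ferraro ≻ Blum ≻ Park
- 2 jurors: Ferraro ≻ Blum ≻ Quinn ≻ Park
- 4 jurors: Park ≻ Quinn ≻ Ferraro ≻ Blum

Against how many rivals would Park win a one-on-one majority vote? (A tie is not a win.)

0

Park against each rival (19 jurors):
Park vs Quinn: 2+2+1+4 = 9 for Park, 10 for Quinn — Quinn by 10–9.
Park vs Blum: 2+1+4 = 7 for Park, 12 for Blum — Blum by 12–7.
Park vs Ferraro: Park preferred on 2+1+4 = 7 ballots; Ferraro wins 12–7.
Park beats no one; loses to Quinn, Blum, Ferraro — 0 pairwise wins.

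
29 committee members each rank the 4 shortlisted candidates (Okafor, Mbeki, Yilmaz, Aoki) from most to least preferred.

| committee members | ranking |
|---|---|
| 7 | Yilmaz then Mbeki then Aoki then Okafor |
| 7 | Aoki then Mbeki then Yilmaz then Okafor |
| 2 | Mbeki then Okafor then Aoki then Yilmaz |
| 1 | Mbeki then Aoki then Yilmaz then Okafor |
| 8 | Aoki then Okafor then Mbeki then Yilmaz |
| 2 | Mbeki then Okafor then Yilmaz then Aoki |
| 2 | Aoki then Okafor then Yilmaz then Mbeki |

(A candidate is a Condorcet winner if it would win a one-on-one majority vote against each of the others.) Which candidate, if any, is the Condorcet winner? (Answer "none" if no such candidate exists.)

Pairwise majorities:
Okafor vs Mbeki: Mbeki, 19–10.
Okafor–Yilmaz: Yilmaz 15–14.
Okafor–Aoki: Aoki 25–4.
Mbeki–Yilmaz: Mbeki 20–9.
Mbeki vs Aoki: Aoki wins 17–12.
Yilmaz–Aoki: Aoki 20–9.
Aoki defeats every rival head-to-head and is the Condorcet winner.

Aoki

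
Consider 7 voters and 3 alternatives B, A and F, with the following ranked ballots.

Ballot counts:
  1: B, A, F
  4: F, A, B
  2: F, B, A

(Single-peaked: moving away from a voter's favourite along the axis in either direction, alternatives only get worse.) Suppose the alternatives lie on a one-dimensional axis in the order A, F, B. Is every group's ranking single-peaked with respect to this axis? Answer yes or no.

Axis positions: A=1, F=2, B=3.
Group 1: ranking walks positions 3-1-2; A is ranked above F even though F lies between A and the peak B on the axis — preferences dip and rise again. Not single-peaked.
Group 2 (peak F at position 2): ranking walks positions 2-1-3, expanding outward from the peak — single-peaked.
Group 3 (peak F at position 2): ranking walks positions 2-3-1, expanding outward from the peak — single-peaked.
Group 1 violates single-peakedness, so the profile is not single-peaked on this axis.

no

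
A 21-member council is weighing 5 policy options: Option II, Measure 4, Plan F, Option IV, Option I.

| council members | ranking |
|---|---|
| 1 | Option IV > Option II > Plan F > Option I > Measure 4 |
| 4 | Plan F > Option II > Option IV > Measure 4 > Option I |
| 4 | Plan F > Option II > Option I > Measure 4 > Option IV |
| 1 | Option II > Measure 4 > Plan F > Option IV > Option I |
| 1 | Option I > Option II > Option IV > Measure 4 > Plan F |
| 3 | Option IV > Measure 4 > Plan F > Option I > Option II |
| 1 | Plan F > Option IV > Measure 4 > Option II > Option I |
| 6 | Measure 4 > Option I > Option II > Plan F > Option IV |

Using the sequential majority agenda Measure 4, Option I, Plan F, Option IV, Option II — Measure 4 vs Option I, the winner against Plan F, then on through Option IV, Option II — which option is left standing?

Round 1: Measure 4 vs Option I — 15–6, Measure 4 advances.
Round 2: Measure 4 vs Plan F — 11–10, Measure 4 advances.
Round 3: Measure 4 vs Option IV — 11–10, Measure 4 advances.
Round 4: Measure 4 vs Option II — 10–11, Option II advances.
Option II survives the agenda.

Option II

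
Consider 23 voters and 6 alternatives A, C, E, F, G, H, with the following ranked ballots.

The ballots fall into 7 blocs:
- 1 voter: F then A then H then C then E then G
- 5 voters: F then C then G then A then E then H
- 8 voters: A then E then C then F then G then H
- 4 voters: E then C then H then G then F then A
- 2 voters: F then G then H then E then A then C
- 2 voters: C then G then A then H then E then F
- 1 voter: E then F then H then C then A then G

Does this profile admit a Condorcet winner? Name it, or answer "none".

Head-to-head results (23 voters):
A vs C: 11 to 12, C.
A vs E: A preferred on 1+5+8+2 = 16 ballots; A wins 16–7.
A vs F: 8+2 = 10 for A, 13 for F — F by 13–10.
A vs G: 1+8+1 = 10 for A, 13 for G — G by 13–10.
A vs H: 1+5+8+2 = 16 for A, 7 for H — A by 16–7.
C vs E: C preferred on 1+5+2 = 8 ballots; E wins 15–8.
C vs F: C preferred on 8+4+2 = 14 ballots; C wins 14–9.
C vs G: 21 to 2, C.
C vs H: 19 to 4, C.
E vs F: 8+4+2+1 = 15 for E, 8 for F — E by 15–8.
E vs G: E is ranked higher on 1+8+4+1 = 14 ballots, G on 9. E wins 14–9.
E vs H: 5+8+4+1 = 18 for E, 5 for H — E by 18–5.
F vs G: 17 to 6, F.
F vs H: 17 to 6, F.
G vs H: 17 to 6, G.
No alternative is unbeaten: A loses to C; C loses to E; E loses to A; F loses to C; G loses to C; H loses to A. In particular A → E → C → A is a majority cycle — no Condorcet winner exists.

none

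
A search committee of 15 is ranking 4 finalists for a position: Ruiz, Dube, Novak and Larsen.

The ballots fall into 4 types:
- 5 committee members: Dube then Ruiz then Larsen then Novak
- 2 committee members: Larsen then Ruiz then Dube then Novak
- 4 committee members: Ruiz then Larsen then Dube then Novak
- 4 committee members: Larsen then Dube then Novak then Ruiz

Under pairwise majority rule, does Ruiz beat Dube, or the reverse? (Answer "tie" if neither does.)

Ballots ranking Ruiz above Dube: 2 + 4 = 6.
Ballots ranking Dube above Ruiz: 15 − 6 = 9.
Dube wins the head-to-head 9–6.

Dube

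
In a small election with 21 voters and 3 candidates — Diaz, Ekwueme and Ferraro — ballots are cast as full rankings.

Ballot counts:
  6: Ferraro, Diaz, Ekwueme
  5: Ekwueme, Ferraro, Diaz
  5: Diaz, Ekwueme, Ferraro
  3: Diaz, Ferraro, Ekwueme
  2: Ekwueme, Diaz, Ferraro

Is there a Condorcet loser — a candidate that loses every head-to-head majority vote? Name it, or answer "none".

Pairwise majorities:
Diaz vs Ekwueme: Diaz is ranked higher on 6+5+3 = 14 ballots, Ekwueme on 7. Diaz wins 14–7.
Diaz vs Ferraro: 10 to 11, Ferraro.
Ekwueme vs Ferraro: Ekwueme is ranked higher on 5+5+2 = 12 ballots, Ferraro on 9. Ekwueme wins 12–9.
No candidate is winless: Diaz beats Ekwueme; Ekwueme beats Ferraro; Ferraro beats Diaz. There is no Condorcet loser.

none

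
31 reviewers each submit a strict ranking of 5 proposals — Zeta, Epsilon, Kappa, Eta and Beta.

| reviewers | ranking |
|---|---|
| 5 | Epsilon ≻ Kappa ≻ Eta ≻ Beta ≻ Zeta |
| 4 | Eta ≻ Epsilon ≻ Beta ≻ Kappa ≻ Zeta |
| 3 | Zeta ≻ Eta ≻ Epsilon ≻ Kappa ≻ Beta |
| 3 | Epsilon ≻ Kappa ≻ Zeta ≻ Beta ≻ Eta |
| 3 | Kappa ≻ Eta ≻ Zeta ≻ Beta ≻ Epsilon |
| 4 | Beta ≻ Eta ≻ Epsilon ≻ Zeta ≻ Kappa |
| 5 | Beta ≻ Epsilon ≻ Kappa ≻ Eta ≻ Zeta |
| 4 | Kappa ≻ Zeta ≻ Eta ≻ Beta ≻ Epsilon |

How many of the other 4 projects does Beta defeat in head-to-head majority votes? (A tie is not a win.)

2

Beta against each rival (31 reviewers):
Beta vs Zeta: 18 to 13, Beta.
Beta vs Epsilon: Beta wins 16–15.
Beta vs Kappa: Kappa wins 18–13.
Beta vs Eta: Eta, 19–12.
Beta beats Zeta, Epsilon; loses to Kappa, Eta — 2 pairwise wins.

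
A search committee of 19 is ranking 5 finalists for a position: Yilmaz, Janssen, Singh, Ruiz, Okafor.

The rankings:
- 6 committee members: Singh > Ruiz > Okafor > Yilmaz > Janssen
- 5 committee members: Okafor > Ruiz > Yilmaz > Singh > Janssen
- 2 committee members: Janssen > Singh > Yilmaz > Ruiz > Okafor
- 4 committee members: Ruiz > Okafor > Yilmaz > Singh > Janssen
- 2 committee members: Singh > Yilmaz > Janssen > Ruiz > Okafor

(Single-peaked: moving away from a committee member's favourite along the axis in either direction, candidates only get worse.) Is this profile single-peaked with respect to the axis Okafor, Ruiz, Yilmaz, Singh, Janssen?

Axis positions: Okafor=1, Ruiz=2, Yilmaz=3, Singh=4, Janssen=5.
Bloc 1: ranking walks positions 4-2-1-3-5; Ruiz is ranked above Yilmaz even though Yilmaz lies between Ruiz and the peak Singh on the axis — preferences dip and rise again. Not single-peaked.
Bloc 2 (peak Okafor at position 1): ranking walks positions 1-2-3-4-5, expanding outward from the peak — single-peaked.
Bloc 3 (peak Janssen at position 5): ranking walks positions 5-4-3-2-1, expanding outward from the peak — single-peaked.
Bloc 4 (peak Ruiz at position 2): ranking walks positions 2-1-3-4-5, expanding outward from the peak — single-peaked.
Bloc 5 (peak Singh at position 4): ranking walks positions 4-3-5-2-1, expanding outward from the peak — single-peaked.
Bloc 1 violates single-peakedness, so the profile is not single-peaked on this axis.

no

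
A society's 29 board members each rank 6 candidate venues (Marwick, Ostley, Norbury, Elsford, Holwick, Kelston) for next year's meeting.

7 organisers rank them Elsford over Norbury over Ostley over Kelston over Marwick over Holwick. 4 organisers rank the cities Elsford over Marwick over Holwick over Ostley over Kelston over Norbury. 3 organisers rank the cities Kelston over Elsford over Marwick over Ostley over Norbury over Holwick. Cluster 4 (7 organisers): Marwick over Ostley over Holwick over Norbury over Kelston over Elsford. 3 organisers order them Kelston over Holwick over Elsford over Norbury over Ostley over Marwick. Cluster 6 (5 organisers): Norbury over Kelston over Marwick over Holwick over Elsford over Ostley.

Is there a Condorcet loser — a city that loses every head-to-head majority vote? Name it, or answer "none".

Pairwise majorities:
Marwick vs Ostley: Marwick, 19–10.
Marwick–Norbury: Norbury 15–14.
Marwick vs Elsford: Marwick preferred on 7+5 = 12 ballots; Elsford wins 17–12.
Marwick vs Holwick: 26 to 3, Marwick.
Marwick vs Kelston: Marwick is ranked higher on 4+7 = 11 ballots, Kelston on 18. Kelston wins 18–11.
Ostley vs Norbury: Norbury wins 15–14.
Ostley–Elsford: Elsford 22–7.
Ostley vs Holwick: Ostley wins 17–12.
Ostley vs Kelston: 18 to 11, Ostley.
Norbury vs Elsford: Elsford wins 17–12.
Norbury vs Holwick: Norbury is ranked higher on 7+3+5 = 15 ballots, Holwick on 14. Norbury wins 15–14.
Norbury vs Kelston: Norbury is ranked higher on 7+7+5 = 19 ballots, Kelston on 10. Norbury wins 19–10.
Elsford vs Holwick: 14 to 15, Holwick.
Elsford vs Kelston: 11 to 18, Kelston.
Holwick vs Kelston: 4+7 = 11 for Holwick, 18 for Kelston — Kelston by 18–11.
Every city wins at least one matchup (Marwick beats Ostley; Ostley beats Holwick; Norbury beats Marwick; Elsford beats Marwick; Holwick beats Elsford; Kelston beats Marwick), so there is no Condorcet loser.

none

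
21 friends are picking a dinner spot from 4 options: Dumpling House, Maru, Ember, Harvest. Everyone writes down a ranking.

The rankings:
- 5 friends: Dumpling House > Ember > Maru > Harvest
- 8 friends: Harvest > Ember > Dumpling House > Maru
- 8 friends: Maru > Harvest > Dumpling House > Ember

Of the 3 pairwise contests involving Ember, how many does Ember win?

Ember against each rival (21 friends):
Ember vs Dumpling House: Dumpling House, 13–8.
Ember vs Maru: Ember, 13–8.
Ember vs Harvest: 5 for Ember, 16 for Harvest — Harvest by 16–5.
Ember beats Maru; loses to Dumpling House, Harvest — 1 pairwise win.

1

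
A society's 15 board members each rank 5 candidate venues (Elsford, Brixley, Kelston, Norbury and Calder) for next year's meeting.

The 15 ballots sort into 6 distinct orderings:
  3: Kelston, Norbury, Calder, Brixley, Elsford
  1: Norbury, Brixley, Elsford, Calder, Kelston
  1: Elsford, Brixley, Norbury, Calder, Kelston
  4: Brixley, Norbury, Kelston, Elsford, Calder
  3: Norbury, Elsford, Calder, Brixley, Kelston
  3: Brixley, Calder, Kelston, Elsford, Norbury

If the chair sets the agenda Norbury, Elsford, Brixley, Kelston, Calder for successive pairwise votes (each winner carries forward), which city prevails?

Brixley

Round 1: Norbury vs Elsford — 11–4, Norbury advances.
Round 2: Norbury vs Brixley — 7–8, Brixley advances.
Round 3: Brixley vs Kelston — 12–3, Brixley advances.
Round 4: Brixley vs Calder — 9–6, Brixley advances.
The agenda winner is Brixley.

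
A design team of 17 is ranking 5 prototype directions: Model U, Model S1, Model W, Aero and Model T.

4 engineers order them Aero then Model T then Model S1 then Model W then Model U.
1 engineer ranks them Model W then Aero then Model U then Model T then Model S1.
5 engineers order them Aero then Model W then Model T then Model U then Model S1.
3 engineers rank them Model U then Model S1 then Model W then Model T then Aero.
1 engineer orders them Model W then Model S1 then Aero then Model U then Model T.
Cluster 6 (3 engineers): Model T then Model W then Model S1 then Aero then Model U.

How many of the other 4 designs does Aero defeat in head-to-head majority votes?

4

Aero against each rival (17 engineers):
Aero–Model U: Aero 14–3.
Aero vs Model S1: 10 to 7, Aero.
Aero vs Model W: Aero is ranked higher on 4+5 = 9 ballots, Model W on 8. Aero wins 9–8.
Aero–Model T: Aero 11–6.
Aero beats Model U, Model S1, Model W, Model T — 4 pairwise wins.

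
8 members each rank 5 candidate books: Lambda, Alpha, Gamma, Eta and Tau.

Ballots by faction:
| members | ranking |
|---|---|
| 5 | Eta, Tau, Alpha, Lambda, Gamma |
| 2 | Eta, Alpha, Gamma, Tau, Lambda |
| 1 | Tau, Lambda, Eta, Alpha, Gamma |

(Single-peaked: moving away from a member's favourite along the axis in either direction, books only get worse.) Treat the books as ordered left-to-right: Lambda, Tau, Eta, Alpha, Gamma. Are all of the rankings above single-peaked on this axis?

Axis positions: Lambda=1, Tau=2, Eta=3, Alpha=4, Gamma=5.
Faction 1 (peak Eta at position 3): ranking walks positions 3-2-4-1-5, expanding outward from the peak — single-peaked.
Faction 2 (peak Eta at position 3): ranking walks positions 3-4-5-2-1, expanding outward from the peak — single-peaked.
Faction 3 (peak Tau at position 2): ranking walks positions 2-1-3-4-5, expanding outward from the peak — single-peaked.
Every ranking is single-peaked on this axis.

yes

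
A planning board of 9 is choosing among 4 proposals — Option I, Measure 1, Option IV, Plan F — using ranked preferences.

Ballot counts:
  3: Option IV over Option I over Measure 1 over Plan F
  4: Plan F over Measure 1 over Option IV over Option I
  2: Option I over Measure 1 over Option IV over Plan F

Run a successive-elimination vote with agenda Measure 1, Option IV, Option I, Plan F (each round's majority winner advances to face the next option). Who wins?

Option I

Round 1: Measure 1 vs Option IV — 6–3, Measure 1 advances.
Round 2: Measure 1 vs Option I — 4–5, Option I advances.
Round 3: Option I vs Plan F — 5–4, Option I advances.
The agenda winner is Option I.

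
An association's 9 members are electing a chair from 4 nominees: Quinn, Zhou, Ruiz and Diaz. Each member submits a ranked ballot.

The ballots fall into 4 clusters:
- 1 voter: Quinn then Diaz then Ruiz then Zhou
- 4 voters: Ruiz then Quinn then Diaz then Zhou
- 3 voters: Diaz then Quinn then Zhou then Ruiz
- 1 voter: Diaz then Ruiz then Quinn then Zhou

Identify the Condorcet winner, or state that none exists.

none

Pairwise majorities:
Quinn vs Zhou: Quinn, 9–0.
Quinn vs Ruiz: Ruiz wins 5–4.
Quinn–Diaz: Quinn 5–4.
Zhou–Ruiz: Ruiz 6–3.
Zhou–Diaz: Diaz 9–0.
Ruiz–Diaz: Diaz 5–4.
No candidate is unbeaten: Quinn loses to Ruiz; Zhou loses to Quinn; Ruiz loses to Diaz; Diaz loses to Quinn. In particular Quinn > Diaz > Ruiz > Quinn is a majority cycle — no Condorcet winner exists.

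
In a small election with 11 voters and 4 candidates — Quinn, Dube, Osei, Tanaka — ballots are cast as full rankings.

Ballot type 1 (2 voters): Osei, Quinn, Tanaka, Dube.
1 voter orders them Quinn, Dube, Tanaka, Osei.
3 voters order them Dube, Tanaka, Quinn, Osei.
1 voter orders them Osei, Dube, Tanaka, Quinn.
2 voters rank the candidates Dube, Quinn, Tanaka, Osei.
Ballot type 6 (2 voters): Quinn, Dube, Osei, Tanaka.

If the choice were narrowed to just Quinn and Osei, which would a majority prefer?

Ballots ranking Quinn above Osei: 1 + 3 + 2 + 2 = 8.
Ballots ranking Osei above Quinn: 11 − 8 = 3.
Quinn wins the head-to-head 8–3.

Quinn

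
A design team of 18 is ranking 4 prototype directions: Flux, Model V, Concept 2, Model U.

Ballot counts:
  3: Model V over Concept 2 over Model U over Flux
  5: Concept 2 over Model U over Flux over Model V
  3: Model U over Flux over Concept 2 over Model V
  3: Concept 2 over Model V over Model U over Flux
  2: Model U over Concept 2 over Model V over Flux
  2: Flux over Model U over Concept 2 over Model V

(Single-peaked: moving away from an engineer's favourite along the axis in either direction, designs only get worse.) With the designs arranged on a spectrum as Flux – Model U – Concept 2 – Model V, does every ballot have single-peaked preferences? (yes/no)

Axis positions: Flux=1, Model U=2, Concept 2=3, Model V=4.
Bloc 1 (peak Model V at position 4): ranking walks positions 4-3-2-1, expanding outward from the peak — single-peaked.
Bloc 2 (peak Concept 2 at position 3): ranking walks positions 3-2-1-4, expanding outward from the peak — single-peaked.
Bloc 3 (peak Model U at position 2): ranking walks positions 2-1-3-4, expanding outward from the peak — single-peaked.
Bloc 4 (peak Concept 2 at position 3): ranking walks positions 3-4-2-1, expanding outward from the peak — single-peaked.
Bloc 5 (peak Model U at position 2): ranking walks positions 2-3-4-1, expanding outward from the peak — single-peaked.
Bloc 6 (peak Flux at position 1): ranking walks positions 1-2-3-4, expanding outward from the peak — single-peaked.
Every ranking is single-peaked on this axis.

yes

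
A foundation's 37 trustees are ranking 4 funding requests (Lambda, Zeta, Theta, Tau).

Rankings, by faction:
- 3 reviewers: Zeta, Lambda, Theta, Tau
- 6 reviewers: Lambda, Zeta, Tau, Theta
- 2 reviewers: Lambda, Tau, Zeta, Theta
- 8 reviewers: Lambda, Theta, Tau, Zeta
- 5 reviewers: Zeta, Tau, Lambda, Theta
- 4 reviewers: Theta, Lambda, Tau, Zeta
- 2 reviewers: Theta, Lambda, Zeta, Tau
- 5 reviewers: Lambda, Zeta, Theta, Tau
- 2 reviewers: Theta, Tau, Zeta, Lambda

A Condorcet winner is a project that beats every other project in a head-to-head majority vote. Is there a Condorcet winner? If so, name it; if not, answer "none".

Lambda

Head-to-head results (37 reviewers):
Lambda vs Zeta: 6+2+8+4+2+5 = 27 for Lambda, 10 for Zeta — Lambda by 27–10.
Lambda vs Theta: 29 to 8, Lambda.
Lambda vs Tau: Lambda is ranked higher on 30 ballots, Tau on 7. Lambda wins 30–7.
Zeta vs Theta: 3+6+2+5+5 = 21 for Zeta, 16 for Theta — Zeta by 21–16.
Zeta vs Tau: Zeta is ranked higher on 3+6+5+2+5 = 21 ballots, Tau on 16. Zeta wins 21–16.
Theta vs Tau: Theta preferred on 3+8+4+2+5+2 = 24 ballots; Theta wins 24–13.
Lambda beats each of Zeta, Theta, Tau — Lambda is the Condorcet winner.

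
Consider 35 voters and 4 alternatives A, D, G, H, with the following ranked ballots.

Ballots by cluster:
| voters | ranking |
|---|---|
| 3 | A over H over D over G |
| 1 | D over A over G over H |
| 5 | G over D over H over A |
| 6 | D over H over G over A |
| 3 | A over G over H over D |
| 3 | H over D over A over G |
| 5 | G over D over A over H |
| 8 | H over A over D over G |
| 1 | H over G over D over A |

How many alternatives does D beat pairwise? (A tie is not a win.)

D against each rival (35 voters):
D vs A: D, 21–14.
D vs G: D preferred on 3+1+6+3+8 = 21 ballots; D wins 21–14.
D vs H: 17 to 18, H.
D beats A, G; loses to H — 2 pairwise wins.

2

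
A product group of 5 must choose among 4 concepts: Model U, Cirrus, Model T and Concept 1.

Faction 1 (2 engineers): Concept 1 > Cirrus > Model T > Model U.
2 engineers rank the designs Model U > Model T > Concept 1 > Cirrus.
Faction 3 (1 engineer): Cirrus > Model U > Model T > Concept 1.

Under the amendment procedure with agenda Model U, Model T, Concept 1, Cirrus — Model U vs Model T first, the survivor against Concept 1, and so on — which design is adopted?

Round 1: Model U vs Model T — 3–2, Model U advances.
Round 2: Model U vs Concept 1 — 3–2, Model U advances.
Round 3: Model U vs Cirrus — 2–3, Cirrus advances.
Cirrus survives the agenda.

Cirrus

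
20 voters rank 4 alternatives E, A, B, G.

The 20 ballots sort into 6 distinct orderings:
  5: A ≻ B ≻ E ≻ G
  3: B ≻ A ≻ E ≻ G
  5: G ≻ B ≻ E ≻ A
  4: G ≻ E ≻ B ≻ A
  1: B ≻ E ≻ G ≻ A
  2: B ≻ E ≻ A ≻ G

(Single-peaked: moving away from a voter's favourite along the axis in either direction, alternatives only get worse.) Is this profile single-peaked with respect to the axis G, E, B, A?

Axis positions: G=1, E=2, B=3, A=4.
Type 1 (peak A at position 4): ranking walks positions 4-3-2-1, expanding outward from the peak — single-peaked.
Type 2 (peak B at position 3): ranking walks positions 3-4-2-1, expanding outward from the peak — single-peaked.
Type 3: ranking walks positions 1-3-2-4; B is ranked above E even though E lies between B and the peak G on the axis — preferences dip and rise again. Not single-peaked.
Type 4 (peak G at position 1): ranking walks positions 1-2-3-4, expanding outward from the peak — single-peaked.
Type 5 (peak B at position 3): ranking walks positions 3-2-1-4, expanding outward from the peak — single-peaked.
Type 6 (peak B at position 3): ranking walks positions 3-2-4-1, expanding outward from the peak — single-peaked.
Type 3 violates single-peakedness, so the profile is not single-peaked on this axis.

no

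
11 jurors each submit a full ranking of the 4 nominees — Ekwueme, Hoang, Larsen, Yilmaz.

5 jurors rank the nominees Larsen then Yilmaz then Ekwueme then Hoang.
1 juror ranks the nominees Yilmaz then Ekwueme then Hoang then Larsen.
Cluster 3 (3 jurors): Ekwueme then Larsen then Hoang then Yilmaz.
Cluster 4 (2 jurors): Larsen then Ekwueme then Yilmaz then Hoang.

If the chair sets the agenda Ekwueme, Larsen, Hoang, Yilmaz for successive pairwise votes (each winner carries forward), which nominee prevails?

Larsen

Round 1: Ekwueme vs Larsen — 4–7, Larsen advances.
Round 2: Larsen vs Hoang — 10–1, Larsen advances.
Round 3: Larsen vs Yilmaz — 10–1, Larsen advances.
Larsen survives the agenda.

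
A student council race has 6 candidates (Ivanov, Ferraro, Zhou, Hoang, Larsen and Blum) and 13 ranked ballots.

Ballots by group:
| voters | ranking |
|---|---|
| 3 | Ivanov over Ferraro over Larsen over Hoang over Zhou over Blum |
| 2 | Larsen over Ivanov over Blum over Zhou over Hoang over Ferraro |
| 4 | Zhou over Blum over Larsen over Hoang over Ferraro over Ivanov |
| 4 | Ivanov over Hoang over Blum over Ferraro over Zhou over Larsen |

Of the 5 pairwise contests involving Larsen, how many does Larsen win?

Larsen against each rival (13 voters):
Larsen vs Ivanov: 6 to 7, Ivanov.
Larsen vs Ferraro: 2+4 = 6 for Larsen, 7 for Ferraro — Ferraro by 7–6.
Larsen vs Zhou: Larsen preferred on 3+2 = 5 ballots; Zhou wins 8–5.
Larsen vs Hoang: 3+2+4 = 9 for Larsen, 4 for Hoang — Larsen by 9–4.
Larsen vs Blum: Blum wins 8–5.
Larsen beats Hoang; loses to Ivanov, Ferraro, Zhou, Blum — 1 pairwise win.

1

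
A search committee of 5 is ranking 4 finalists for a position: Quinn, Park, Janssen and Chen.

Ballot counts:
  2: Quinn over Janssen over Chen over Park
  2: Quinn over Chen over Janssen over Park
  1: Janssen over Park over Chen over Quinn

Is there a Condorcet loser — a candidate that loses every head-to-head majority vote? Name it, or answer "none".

Park

Pairwise majorities:
Quinn vs Park: Quinn wins 4–1.
Quinn vs Janssen: 2+2 = 4 for Quinn, 1 for Janssen — Quinn by 4–1.
Quinn vs Chen: Quinn wins 4–1.
Park–Janssen: Janssen 5–0.
Park vs Chen: 1 for Park, 4 for Chen — Chen by 4–1.
Janssen–Chen: Janssen 3–2.
Only Park has no wins; Park is the Condorcet loser.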